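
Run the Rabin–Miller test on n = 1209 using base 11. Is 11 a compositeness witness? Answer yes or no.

yes

n − 1 = 1208 = 2^3 · 151, so s = 3 and d = 151.
x_0 = 11^151 mod 1209 = 197.
x_0 is neither 1 nor 1208, so continue squaring.
x_1 = 197^2 mod 1209 = 121.
x_2 = 121^2 mod 1209 = 133.
Reached i = s−1 = 2 without hitting −1: 11 is a Miller–Rabin witness and 1209 is composite.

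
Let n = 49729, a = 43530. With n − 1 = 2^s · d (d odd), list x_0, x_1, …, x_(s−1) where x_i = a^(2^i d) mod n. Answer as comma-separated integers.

n − 1 = 49728 = 2^6 · 777, so s = 6 and d = 777.
x_0 = 43530^777 mod 49729 = 22968.
x_1 = 22968^2 mod 49729 = 3792.
x_2 = 3792^2 mod 49729 = 7583.
x_3 = 7583^2 mod 49729 = 15165.
x_4 = 15165^2 mod 49729 = 30329.
x_5 = 30329^2 mod 49729 = 10928.

22968, 3792, 7583, 15165, 30329, 10928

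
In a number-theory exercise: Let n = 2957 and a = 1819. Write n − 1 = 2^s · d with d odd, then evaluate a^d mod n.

n − 1 = 2956 = 2^2 · 739, so s = 2 and d = 739.
By repeated squaring, 1819^739 ≡ 1222 (mod 2957).

1222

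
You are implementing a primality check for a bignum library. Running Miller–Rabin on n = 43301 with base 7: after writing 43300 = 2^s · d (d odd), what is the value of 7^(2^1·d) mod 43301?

n − 1 = 43300 = 2^2 · 10825, so s = 2 and d = 10825.
x_0 = 7^10825 mod 43301 = 36772.
x_1 = 36772^2 mod 43301 = 19657.

19657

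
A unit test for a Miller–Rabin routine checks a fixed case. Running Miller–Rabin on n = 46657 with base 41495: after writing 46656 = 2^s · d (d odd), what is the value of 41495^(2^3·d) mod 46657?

n − 1 = 46656 = 2^6 · 729, so s = 6 and d = 729.
x_0 = 41495^729 mod 46657 = 142.
x_1 = 142^2 mod 46657 = 20164.
x_2 = 20164^2 mod 46657 = 17798.
x_3 = 17798^2 mod 46657 = 14431.

14431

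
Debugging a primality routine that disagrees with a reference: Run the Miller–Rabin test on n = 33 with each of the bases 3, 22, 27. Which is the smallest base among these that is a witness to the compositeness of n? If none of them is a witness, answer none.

3

n − 1 = 32 = 2^5 · 1, so s = 5 and d = 1.
Base 3: x_0 = 3^1 mod 33 = 3. x_0 is neither 1 nor 32, so continue squaring. x_1 = 3^2 mod 33 = 9. x_2 = 9^2 mod 33 = 15. x_3 = 15^2 mod 33 = 27. x_4 = 27^2 mod 33 = 3. Reached i = s−1 = 4 without hitting −1: 3 is a Miller–Rabin witness and 33 is composite.
Base 22: x_0 = 22^1 mod 33 = 22. x_0 is neither 1 nor 32, so continue squaring. x_1 = 22^2 mod 33 = 22. x_2 = 22^2 mod 33 = 22. x_3 = 22^2 mod 33 = 22. x_4 = 22^2 mod 33 = 22. Reached i = s−1 = 4 without hitting −1: 22 is a Miller–Rabin witness and 33 is composite.
Base 27: x_0 = 27^1 mod 33 = 27. x_0 is neither 1 nor 32, so continue squaring. x_1 = 27^2 mod 33 = 3. x_2 = 3^2 mod 33 = 9. x_3 = 9^2 mod 33 = 15. x_4 = 15^2 mod 33 = 27. Reached i = s−1 = 4 without hitting −1: 27 is a Miller–Rabin witness and 33 is composite.
The smallest witness among the given bases is 3.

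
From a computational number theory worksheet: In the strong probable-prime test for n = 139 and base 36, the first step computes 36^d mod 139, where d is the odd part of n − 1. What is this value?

n − 1 = 138 = 2^1 · 69, so s = 1 and d = 69.
36^69 mod 139 = 1.

1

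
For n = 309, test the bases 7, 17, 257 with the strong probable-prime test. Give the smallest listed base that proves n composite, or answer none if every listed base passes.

7

n − 1 = 308 = 2^2 · 77, so s = 2 and d = 77.
Base 7: x_0 = 7^77 mod 309 = 25. x_0 is neither 1 nor 308, so continue squaring. x_1 = 25^2 mod 309 = 7. Reached i = s−1 = 1 without hitting −1: 7 is a Miller–Rabin witness and 309 is composite.
Base 17: x_0 = 17^77 mod 309 = 29. x_0 is neither 1 nor 308, so continue squaring. x_1 = 29^2 mod 309 = 223. Reached i = s−1 = 1 without hitting −1: 17 is a Miller–Rabin witness and 309 is composite.
Base 257: x_0 = 257^77 mod 309 = 290. x_0 is neither 1 nor 308, so continue squaring. x_1 = 290^2 mod 309 = 52. Reached i = s−1 = 1 without hitting −1: 257 is a Miller–Rabin witness and 309 is composite.
The smallest witness among the given bases is 7.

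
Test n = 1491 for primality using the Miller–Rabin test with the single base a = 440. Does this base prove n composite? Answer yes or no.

no

n − 1 = 1490 = 2^1 · 745, so s = 1 and d = 745.
x_0 = 440^745 mod 1491 = 1490.
x_0 = 1490 ≡ −1, so 440 is not a witness.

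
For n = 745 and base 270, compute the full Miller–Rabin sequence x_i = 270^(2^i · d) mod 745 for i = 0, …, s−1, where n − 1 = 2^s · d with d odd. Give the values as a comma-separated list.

n − 1 = 744 = 2^3 · 93, so s = 3 and d = 93.
x_0 = 270^93 mod 745 = 410.
x_1 = 410^2 mod 745 = 475.
x_2 = 475^2 mod 745 = 635.

410, 475, 635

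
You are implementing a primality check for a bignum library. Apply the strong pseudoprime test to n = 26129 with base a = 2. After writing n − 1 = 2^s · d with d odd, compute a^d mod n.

n − 1 = 26128 = 2^4 · 1633, so s = 4 and d = 1633.
By repeated squaring, 2^1633 ≡ 12344 (mod 26129).

12344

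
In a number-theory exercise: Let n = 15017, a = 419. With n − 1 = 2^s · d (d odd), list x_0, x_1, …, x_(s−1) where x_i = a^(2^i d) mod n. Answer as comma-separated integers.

15016, 1, 1

n − 1 = 15016 = 2^3 · 1877, so s = 3 and d = 1877.
x_0 = 419^1877 mod 15017 = 15016.
x_1 = 15016^2 mod 15017 = 1.
x_2 = 1^2 mod 15017 = 1.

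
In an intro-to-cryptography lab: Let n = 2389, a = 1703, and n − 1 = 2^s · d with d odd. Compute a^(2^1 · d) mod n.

n − 1 = 2388 = 2^2 · 597, so s = 2 and d = 597.
Repeated squaring mod 2389: 1703^1 ≡ 1703, 1703^2 ≡ 2352, 1703^4 ≡ 1369, 1703^8 ≡ 1185, 1703^16 ≡ 1882, 1703^32 ≡ 1426, 1703^64 ≡ 437, 1703^128 ≡ 2238, 1703^256 ≡ 1300, 1703^512 ≡ 977.
597 = 512 + 64 + 16 + 4 + 1, so 1703^597 ≡ 977·437·1882·1369·1703 ≡ 2104 (mod 2389).
x_0 = 2104.
x_1 = 2104^2 mod 2389 = 2388.

2388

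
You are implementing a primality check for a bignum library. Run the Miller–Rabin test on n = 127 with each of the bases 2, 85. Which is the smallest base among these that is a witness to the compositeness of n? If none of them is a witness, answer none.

none

n − 1 = 126 = 2^1 · 63, so s = 1 and d = 63.
Base 2: x_0 = 2^63 mod 127 = 1. x_0 = 1, so 2 is not a witness.
Base 85: x_0 = 85^63 mod 127 = 126. x_0 = 126 ≡ −1, so 85 is not a witness.
No listed base is a witness for 127.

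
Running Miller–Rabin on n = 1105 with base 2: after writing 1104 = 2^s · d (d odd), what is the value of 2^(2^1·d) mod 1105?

n − 1 = 1104 = 2^4 · 69, so s = 4 and d = 69.
Repeated squaring mod 1105: 2^1 ≡ 2, 2^2 ≡ 4, 2^4 ≡ 16, 2^8 ≡ 256, 2^16 ≡ 341, 2^32 ≡ 256, 2^64 ≡ 341.
69 = 64 + 4 + 1, so 2^69 ≡ 341·16·2 ≡ 967 (mod 1105).
x_0 = 967.
x_1 = 967^2 mod 1105 = 259.

259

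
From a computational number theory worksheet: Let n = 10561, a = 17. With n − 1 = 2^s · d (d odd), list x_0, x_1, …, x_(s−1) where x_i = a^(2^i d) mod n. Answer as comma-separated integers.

n − 1 = 10560 = 2^6 · 165, so s = 6 and d = 165.
x_0 = 17^165 mod 10561 = 5631.
x_1 = 5631^2 mod 10561 = 4039.
x_2 = 4039^2 mod 10561 = 7337.
x_3 = 7337^2 mod 10561 = 2152.
x_4 = 2152^2 mod 10561 = 5386.
x_5 = 5386^2 mod 10561 = 8490.

5631, 4039, 7337, 2152, 5386, 8490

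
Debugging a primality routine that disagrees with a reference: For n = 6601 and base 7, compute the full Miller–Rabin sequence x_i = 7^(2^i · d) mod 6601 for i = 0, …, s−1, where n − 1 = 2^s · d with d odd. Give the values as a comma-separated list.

n − 1 = 6600 = 2^3 · 825, so s = 3 and d = 825.
x_0 = 7^825 mod 6601 = 413.
x_1 = 413^2 mod 6601 = 5544.
x_2 = 5544^2 mod 6601 = 1680.

413, 5544, 1680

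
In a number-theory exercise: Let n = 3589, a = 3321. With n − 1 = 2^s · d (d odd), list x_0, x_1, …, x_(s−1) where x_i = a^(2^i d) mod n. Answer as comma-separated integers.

n − 1 = 3588 = 2^2 · 897, so s = 2 and d = 897.
x_0 = 3321^897 mod 3589 = 3246.
x_1 = 3246^2 mod 3589 = 2801.

3246, 2801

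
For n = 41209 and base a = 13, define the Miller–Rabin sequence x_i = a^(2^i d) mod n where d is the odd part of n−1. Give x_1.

36534

n − 1 = 41208 = 2^3 · 5151, so s = 3 and d = 5151.
x_0 = 13^5151 mod 41209 = 33011.
x_1 = 33011^2 mod 41209 = 36534.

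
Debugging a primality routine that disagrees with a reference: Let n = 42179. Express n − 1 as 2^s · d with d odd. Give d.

Halving: 42178 → 21089; 21089 is odd.
So 42178 = 2^1 · 21089.

21089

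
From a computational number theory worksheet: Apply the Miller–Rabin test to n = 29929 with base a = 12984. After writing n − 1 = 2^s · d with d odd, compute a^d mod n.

19029

n − 1 = 29928 = 2^3 · 3741, so s = 3 and d = 3741.
12984^3741 mod 29929 = 19029.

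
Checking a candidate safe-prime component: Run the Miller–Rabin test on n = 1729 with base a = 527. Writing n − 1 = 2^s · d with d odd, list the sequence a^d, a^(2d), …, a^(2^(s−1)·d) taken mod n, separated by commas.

512, 1065, 1, 1, 1, 1

n − 1 = 1728 = 2^6 · 27, so s = 6 and d = 27.
x_0 = 527^27 mod 1729 = 512.
x_1 = 512^2 mod 1729 = 1065.
x_2 = 1065^2 mod 1729 = 1.
x_3 = 1^2 mod 1729 = 1.
x_4 = 1^2 mod 1729 = 1.
x_5 = 1^2 mod 1729 = 1.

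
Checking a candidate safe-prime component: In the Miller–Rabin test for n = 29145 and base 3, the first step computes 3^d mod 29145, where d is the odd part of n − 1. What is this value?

2202

n − 1 = 29144 = 2^3 · 3643, so s = 3 and d = 3643.
3^3643 mod 29145 = 2202.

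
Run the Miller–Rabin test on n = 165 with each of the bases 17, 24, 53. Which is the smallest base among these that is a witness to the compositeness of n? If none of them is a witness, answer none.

n − 1 = 164 = 2^2 · 41, so s = 2 and d = 41.
Base 17: x_0 = 17^41 mod 165 = 17. x_0 is neither 1 nor 164, so continue squaring. x_1 = 17^2 mod 165 = 124. Reached i = s−1 = 1 without hitting −1: 17 is a Miller–Rabin witness and 165 is composite.
Base 24: x_0 = 24^41 mod 165 = 24. x_0 is neither 1 nor 164, so continue squaring. x_1 = 24^2 mod 165 = 81. Reached i = s−1 = 1 without hitting −1: 24 is a Miller–Rabin witness and 165 is composite.
Base 53: x_0 = 53^41 mod 165 = 53. x_0 is neither 1 nor 164, so continue squaring. x_1 = 53^2 mod 165 = 4. Reached i = s−1 = 1 without hitting −1: 53 is a Miller–Rabin witness and 165 is composite.
The smallest witness among the given bases is 17.

17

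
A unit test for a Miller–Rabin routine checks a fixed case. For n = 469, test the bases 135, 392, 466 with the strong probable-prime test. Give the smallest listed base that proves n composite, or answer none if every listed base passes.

n − 1 = 468 = 2^2 · 117, so s = 2 and d = 117.
Base 135: x_0 = 135^117 mod 469 = 1. x_0 = 1, so 135 is not a witness.
Base 392: x_0 = 392^117 mod 469 = 455. x_0 is neither 1 nor 468, so continue squaring. x_1 = 455^2 mod 469 = 196. Reached i = s−1 = 1 without hitting −1: 392 is a Miller–Rabin witness and 469 is composite.
Base 466: x_0 = 466^117 mod 469 = 225. x_0 is neither 1 nor 468, so continue squaring. x_1 = 225^2 mod 469 = 442. Reached i = s−1 = 1 without hitting −1: 466 is a Miller–Rabin witness and 469 is composite.
The smallest witness among the given bases is 392.

392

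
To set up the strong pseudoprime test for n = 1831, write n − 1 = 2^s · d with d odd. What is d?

915

Halving: 1830 → 915; 915 is odd.
So 1830 = 2^1 · 915.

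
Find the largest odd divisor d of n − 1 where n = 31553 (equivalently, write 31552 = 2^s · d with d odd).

Halving: 31552 → 15776 → 7888 → 3944 → 1972 → 986 → 493; 493 is odd.
So 31552 = 2^6 · 493.

493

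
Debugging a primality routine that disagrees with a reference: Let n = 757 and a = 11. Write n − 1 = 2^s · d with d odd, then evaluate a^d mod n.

1

n − 1 = 756 = 2^2 · 189, so s = 2 and d = 189.
11^189 mod 757 = 1.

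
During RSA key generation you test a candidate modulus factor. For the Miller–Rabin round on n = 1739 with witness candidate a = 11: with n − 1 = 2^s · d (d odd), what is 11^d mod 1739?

n − 1 = 1738 = 2^1 · 869, so s = 1 and d = 869.
By repeated squaring, 11^869 ≡ 1470 (mod 1739).

1470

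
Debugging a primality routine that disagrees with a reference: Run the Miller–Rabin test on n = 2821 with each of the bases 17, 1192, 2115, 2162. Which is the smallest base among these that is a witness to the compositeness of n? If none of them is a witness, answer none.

none

n − 1 = 2820 = 2^2 · 705, so s = 2 and d = 705.
Base 17: x_0 = 17^705 mod 2821 = 2820. x_0 = 2820 ≡ −1, so 17 is not a witness.
Base 1192: x_0 = 1192^705 mod 2821 = 1. x_0 = 1, so 1192 is not a witness.
Base 2115: x_0 = 2115^705 mod 2821 = 1. x_0 = 1, so 2115 is not a witness.
Base 2162: x_0 = 2162^705 mod 2821 = 2820. x_0 = 2820 ≡ −1, so 2162 is not a witness.
No listed base is a witness for 2821.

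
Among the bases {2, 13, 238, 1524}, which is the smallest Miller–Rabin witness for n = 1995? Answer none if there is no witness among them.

n − 1 = 1994 = 2^1 · 997, so s = 1 and d = 997.
Base 2: x_0 = 2^997 mod 1995 = 527. x_0 ∉ {1, 1994} and s = 1, so 2 is a Miller–Rabin witness and 1995 is composite.
Base 13: x_0 = 13^997 mod 1995 = 1378. x_0 ∉ {1, 1994} and s = 1, so 13 is a Miller–Rabin witness and 1995 is composite.
Base 238: x_0 = 238^997 mod 1995 = 1288. x_0 ∉ {1, 1994} and s = 1, so 238 is a Miller–Rabin witness and 1995 is composite.
Base 1524: x_0 = 1524^997 mod 1995 = 1944. x_0 ∉ {1, 1994} and s = 1, so 1524 is a Miller–Rabin witness and 1995 is composite.
The smallest witness among the given bases is 2.

2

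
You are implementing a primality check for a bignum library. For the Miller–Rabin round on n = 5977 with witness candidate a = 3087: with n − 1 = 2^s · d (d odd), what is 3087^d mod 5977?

n − 1 = 5976 = 2^3 · 747, so s = 3 and d = 747.
Repeated squaring mod 5977: 3087^1 ≡ 3087, 3087^2 ≡ 2231, 3087^4 ≡ 4497, 3087^8 ≡ 2818, 3087^16 ≡ 3668, 3087^32 ≡ 5974, 3087^64 ≡ 9, 3087^128 ≡ 81, 3087^256 ≡ 584, 3087^512 ≡ 367.
747 = 512 + 128 + 64 + 32 + 8 + 2 + 1, so 3087^747 ≡ 367·81·9·5974·2818·2231·3087 ≡ 3983 (mod 5977).

3983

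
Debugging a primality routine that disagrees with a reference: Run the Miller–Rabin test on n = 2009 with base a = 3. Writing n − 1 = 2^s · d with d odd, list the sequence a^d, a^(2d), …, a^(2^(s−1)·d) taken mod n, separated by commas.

n − 1 = 2008 = 2^3 · 251, so s = 3 and d = 251.
x_0 = 3^251 mod 2009 = 1503.
x_1 = 1503^2 mod 2009 = 893.
x_2 = 893^2 mod 2009 = 1885.

1503, 893, 1885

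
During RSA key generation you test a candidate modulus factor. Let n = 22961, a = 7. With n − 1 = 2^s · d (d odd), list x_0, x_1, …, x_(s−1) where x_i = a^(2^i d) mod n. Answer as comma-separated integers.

16876, 14093, 22960, 1

n − 1 = 22960 = 2^4 · 1435, so s = 4 and d = 1435.
x_0 = 7^1435 mod 22961 = 16876.
x_1 = 16876^2 mod 22961 = 14093.
x_2 = 14093^2 mod 22961 = 22960.
x_3 = 22960^2 mod 22961 = 1.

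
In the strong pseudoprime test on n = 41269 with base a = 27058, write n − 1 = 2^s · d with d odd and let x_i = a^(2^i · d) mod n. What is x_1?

n − 1 = 41268 = 2^2 · 10317, so s = 2 and d = 10317.
x_0 = 27058^10317 mod 41269 = 34942.
x_1 = 34942^2 mod 41269 = 41268.

41268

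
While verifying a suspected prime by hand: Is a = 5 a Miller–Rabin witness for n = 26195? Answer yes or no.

yes

n − 1 = 26194 = 2^1 · 13097, so s = 1 and d = 13097.
x_0 = 5^13097 mod 26195 = 13200.
x_0 ∉ {1, 26194} and s = 1, so 5 is a Miller–Rabin witness and 26195 is composite.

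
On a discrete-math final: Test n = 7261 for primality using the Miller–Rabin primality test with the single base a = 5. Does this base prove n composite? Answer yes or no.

yes

n − 1 = 7260 = 2^2 · 1815, so s = 2 and d = 1815.
x_0 = 5^1815 mod 7261 = 4955.
x_0 is neither 1 nor 7260, so continue squaring.
x_1 = 4955^2 mod 7261 = 2584.
Reached i = s−1 = 1 without hitting −1: 5 is a Miller–Rabin witness and 7261 is composite.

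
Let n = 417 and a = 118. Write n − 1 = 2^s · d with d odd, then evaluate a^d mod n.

190

n − 1 = 416 = 2^5 · 13, so s = 5 and d = 13.
Repeated squaring mod 417: 118^1 ≡ 118, 118^2 ≡ 163, 118^4 ≡ 298, 118^8 ≡ 400.
13 = 8 + 4 + 1, so 118^13 ≡ 400·298·118 ≡ 190 (mod 417).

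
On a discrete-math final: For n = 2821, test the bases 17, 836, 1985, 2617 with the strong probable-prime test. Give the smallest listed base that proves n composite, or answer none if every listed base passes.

n − 1 = 2820 = 2^2 · 705, so s = 2 and d = 705.
Base 17: x_0 = 17^705 mod 2821 = 2820. x_0 = 2820 ≡ −1, so 17 is not a witness.
Base 836: x_0 = 836^705 mod 2821 = 2820. x_0 = 2820 ≡ −1, so 836 is not a witness.
Base 1985: x_0 = 1985^705 mod 2821 = 1. x_0 = 1, so 1985 is not a witness.
Base 2617: x_0 = 2617^705 mod 2821 = 2820. x_0 = 2820 ≡ −1, so 2617 is not a witness.
No listed base is a witness for 2821.

none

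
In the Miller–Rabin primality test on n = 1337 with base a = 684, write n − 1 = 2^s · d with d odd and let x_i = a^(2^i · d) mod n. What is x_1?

n − 1 = 1336 = 2^3 · 167, so s = 3 and d = 167.
x_0 = 684^167 mod 1337 = 661.
x_1 = 661^2 mod 1337 = 1059.

1059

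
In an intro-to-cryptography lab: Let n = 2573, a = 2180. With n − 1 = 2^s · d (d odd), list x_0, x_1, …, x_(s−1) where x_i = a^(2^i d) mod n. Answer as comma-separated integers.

n − 1 = 2572 = 2^2 · 643, so s = 2 and d = 643.
x_0 = 2180^643 mod 2573 = 257.
x_1 = 257^2 mod 2573 = 1724.

257, 1724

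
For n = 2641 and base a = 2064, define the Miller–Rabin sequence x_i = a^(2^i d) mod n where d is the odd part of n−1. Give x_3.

n − 1 = 2640 = 2^4 · 165, so s = 4 and d = 165.
x_0 = 2064^165 mod 2641 = 284.
x_1 = 284^2 mod 2641 = 1426.
x_2 = 1426^2 mod 2641 = 2547.
x_3 = 2547^2 mod 2641 = 913.

913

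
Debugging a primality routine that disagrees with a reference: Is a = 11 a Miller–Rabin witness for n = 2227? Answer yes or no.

yes

n − 1 = 2226 = 2^1 · 1113, so s = 1 and d = 1113.
x_0 = 11^1113 mod 2227 = 1485.
x_0 ∉ {1, 2226} and s = 1, so 11 is a Miller–Rabin witness and 2227 is composite.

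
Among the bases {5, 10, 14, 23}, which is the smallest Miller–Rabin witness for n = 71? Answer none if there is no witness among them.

none

n − 1 = 70 = 2^1 · 35, so s = 1 and d = 35.
Base 5: x_0 = 5^35 mod 71 = 1. x_0 = 1, so 5 is not a witness.
Base 10: x_0 = 10^35 mod 71 = 1. x_0 = 1, so 10 is not a witness.
Base 14: x_0 = 14^35 mod 71 = 70. x_0 = 70 ≡ −1, so 14 is not a witness.
Base 23: x_0 = 23^35 mod 71 = 70. x_0 = 70 ≡ −1, so 23 is not a witness.
No listed base is a witness for 71.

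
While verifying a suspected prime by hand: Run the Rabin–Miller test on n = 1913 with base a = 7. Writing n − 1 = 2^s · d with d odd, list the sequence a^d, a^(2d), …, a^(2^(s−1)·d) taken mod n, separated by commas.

n − 1 = 1912 = 2^3 · 239, so s = 3 and d = 239.
x_0 = 7^239 mod 1913 = 1201.
x_1 = 1201^2 mod 1913 = 1912.
x_2 = 1912^2 mod 1913 = 1.

1201, 1912, 1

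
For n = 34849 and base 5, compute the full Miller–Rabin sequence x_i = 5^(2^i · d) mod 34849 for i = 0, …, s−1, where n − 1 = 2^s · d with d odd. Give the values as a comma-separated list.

24369, 21201, 34848, 1, 1

n − 1 = 34848 = 2^5 · 1089, so s = 5 and d = 1089.
x_0 = 5^1089 mod 34849 = 24369.
x_1 = 24369^2 mod 34849 = 21201.
x_2 = 21201^2 mod 34849 = 34848.
x_3 = 34848^2 mod 34849 = 1.
x_4 = 1^2 mod 34849 = 1.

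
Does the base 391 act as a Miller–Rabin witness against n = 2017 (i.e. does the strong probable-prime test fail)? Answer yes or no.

no

n − 1 = 2016 = 2^5 · 63, so s = 5 and d = 63.
By repeated squaring, 391^63 ≡ 1359 (mod 2017).
x_0 = 391^63 mod 2017 = 1359.
x_0 is neither 1 nor 2016, so continue squaring.
x_1 = 1359^2 mod 2017 = 1326.
x_2 = 1326^2 mod 2017 = 1469.
x_3 = 1469^2 mod 2017 = 1788.
x_4 = 1788^2 mod 2017 = 2016.
x_4 ≡ −1, so 391 is not a witness.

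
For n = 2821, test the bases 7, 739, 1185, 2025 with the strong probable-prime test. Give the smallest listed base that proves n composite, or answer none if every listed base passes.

n − 1 = 2820 = 2^2 · 705, so s = 2 and d = 705.
Base 7: x_0 = 7^705 mod 2821 = 931. x_0 is neither 1 nor 2820, so continue squaring. x_1 = 931^2 mod 2821 = 714. Reached i = s−1 = 1 without hitting −1: 7 is a Miller–Rabin witness and 2821 is composite.
Base 739: x_0 = 739^705 mod 2821 = 1828. x_0 is neither 1 nor 2820, so continue squaring. x_1 = 1828^2 mod 2821 = 1520. Reached i = s−1 = 1 without hitting −1: 739 is a Miller–Rabin witness and 2821 is composite.
Base 1185: x_0 = 1185^705 mod 2821 = 2605. x_0 is neither 1 nor 2820, so continue squaring. x_1 = 2605^2 mod 2821 = 1520. Reached i = s−1 = 1 without hitting −1: 1185 is a Miller–Rabin witness and 2821 is composite.
Base 2025: x_0 = 2025^705 mod 2821 = 1520. x_0 is neither 1 nor 2820, so continue squaring. x_1 = 1520^2 mod 2821 = 1. x_1 = 1 but x_0 ≠ ±1, a nontrivial square root of 1 — 2025 is a witness and 2821 is composite.
The smallest witness among the given bases is 7.

7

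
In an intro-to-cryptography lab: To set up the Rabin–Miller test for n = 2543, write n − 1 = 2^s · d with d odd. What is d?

1271

Halving: 2542 → 1271; 1271 is odd.
So 2542 = 2^1 · 1271.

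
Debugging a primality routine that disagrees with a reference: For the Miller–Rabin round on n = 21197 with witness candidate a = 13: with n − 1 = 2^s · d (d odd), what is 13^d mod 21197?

n − 1 = 21196 = 2^2 · 5299, so s = 2 and d = 5299.
Repeated squaring mod 21197: 13^1 ≡ 13, 13^2 ≡ 169, 13^4 ≡ 7364, 13^8 ≡ 6570, 13^16 ≡ 7808, 13^32 ≡ 2292, 13^64 ≡ 17605, 13^128 ≡ 14688, 13^256 ≡ 15475, 13^512 ≡ 13116, 13^1024 ≡ 15801, 13^2048 ≡ 13335, 13^4096 ≡ 592.
5299 = 4096 + 1024 + 128 + 32 + 16 + 2 + 1, so 13^5299 ≡ 592·15801·14688·2292·7808·169·13 ≡ 9411 (mod 21197).

9411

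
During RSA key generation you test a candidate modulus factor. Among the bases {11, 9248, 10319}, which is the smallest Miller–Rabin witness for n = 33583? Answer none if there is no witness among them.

n − 1 = 33582 = 2^1 · 16791, so s = 1 and d = 16791.
Base 11: x_0 = 11^16791 mod 33583 = 15840. x_0 ∉ {1, 33582} and s = 1, so 11 is a Miller–Rabin witness and 33583 is composite.
Base 9248: x_0 = 9248^16791 mod 33583 = 16981. x_0 ∉ {1, 33582} and s = 1, so 9248 is a Miller–Rabin witness and 33583 is composite.
Base 10319: x_0 = 10319^16791 mod 33583 = 21671. x_0 ∉ {1, 33582} and s = 1, so 10319 is a Miller–Rabin witness and 33583 is composite.
The smallest witness among the given bases is 11.

11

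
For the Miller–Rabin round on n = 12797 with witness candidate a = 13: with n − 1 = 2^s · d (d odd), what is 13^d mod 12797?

2121

n − 1 = 12796 = 2^2 · 3199, so s = 2 and d = 3199.
13^3199 mod 12797 = 2121.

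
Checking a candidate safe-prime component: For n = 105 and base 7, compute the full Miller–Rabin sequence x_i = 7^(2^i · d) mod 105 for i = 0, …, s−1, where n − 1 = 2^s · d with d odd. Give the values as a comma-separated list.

n − 1 = 104 = 2^3 · 13, so s = 3 and d = 13.
x_0 = 7^13 mod 105 = 7.
x_1 = 7^2 mod 105 = 49.
x_2 = 49^2 mod 105 = 91.

7, 49, 91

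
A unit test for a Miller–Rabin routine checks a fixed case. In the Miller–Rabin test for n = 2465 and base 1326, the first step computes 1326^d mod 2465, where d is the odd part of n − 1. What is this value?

1496

n − 1 = 2464 = 2^5 · 77, so s = 5 and d = 77.
1326^77 mod 2465 = 1496.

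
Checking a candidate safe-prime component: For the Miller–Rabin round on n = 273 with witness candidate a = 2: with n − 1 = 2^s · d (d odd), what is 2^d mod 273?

n − 1 = 272 = 2^4 · 17, so s = 4 and d = 17.
2^17 mod 273 = 32.

32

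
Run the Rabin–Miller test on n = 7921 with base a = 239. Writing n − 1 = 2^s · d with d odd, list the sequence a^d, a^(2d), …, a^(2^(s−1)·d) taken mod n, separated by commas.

4042, 4662, 6941, 1959

n − 1 = 7920 = 2^4 · 495, so s = 4 and d = 495.
x_0 = 239^495 mod 7921 = 4042.
x_1 = 4042^2 mod 7921 = 4662.
x_2 = 4662^2 mod 7921 = 6941.
x_3 = 6941^2 mod 7921 = 1959.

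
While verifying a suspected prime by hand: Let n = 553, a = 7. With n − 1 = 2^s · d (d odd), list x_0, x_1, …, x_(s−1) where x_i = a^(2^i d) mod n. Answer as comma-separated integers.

n − 1 = 552 = 2^3 · 69, so s = 3 and d = 69.
x_0 = 7^69 mod 553 = 112.
x_1 = 112^2 mod 553 = 378.
x_2 = 378^2 mod 553 = 210.

112, 378, 210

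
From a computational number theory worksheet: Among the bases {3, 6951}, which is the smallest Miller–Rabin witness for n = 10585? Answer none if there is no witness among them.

n − 1 = 10584 = 2^3 · 1323, so s = 3 and d = 1323.
Base 3: x_0 = 3^1323 mod 10585 = 8422. x_0 is neither 1 nor 10584, so continue squaring. x_1 = 8422^2 mod 10585 = 10584. x_1 ≡ −1, so 3 is not a witness.
Base 6951: x_0 = 6951^1323 mod 10585 = 1. x_0 = 1, so 6951 is not a witness.
No listed base is a witness for 10585.

none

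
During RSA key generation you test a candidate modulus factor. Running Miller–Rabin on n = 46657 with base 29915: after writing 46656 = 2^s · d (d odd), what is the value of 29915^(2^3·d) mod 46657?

n − 1 = 46656 = 2^6 · 729, so s = 6 and d = 729.
Repeated squaring mod 46657: 29915^1 ≡ 29915, 29915^2 ≡ 25965, 29915^4 ≡ 34232, 29915^8 ≡ 39269, 29915^16 ≡ 40511, 29915^32 ≡ 27803, 29915^64 ≡ 40290, 29915^128 ≡ 40413, 29915^256 ≡ 28941, 29915^512 ≡ 41674.
729 = 512 + 128 + 64 + 16 + 8 + 1, so 29915^729 ≡ 41674·40413·40290·40511·39269·29915 ≡ 38745 (mod 46657).
x_0 = 38745.
x_1 = 38745^2 mod 46657 = 32707.
x_2 = 32707^2 mod 46657 = 42810.
x_3 = 42810^2 mod 46657 = 9140.

9140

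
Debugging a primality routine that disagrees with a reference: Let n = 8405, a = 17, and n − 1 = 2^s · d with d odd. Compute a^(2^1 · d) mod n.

4389

n − 1 = 8404 = 2^2 · 2101, so s = 2 and d = 2101.
Repeated squaring mod 8405: 17^1 ≡ 17, 17^2 ≡ 289, 17^4 ≡ 7876, 17^8 ≡ 2476, 17^16 ≡ 3331, 17^32 ≡ 961, 17^64 ≡ 7376, 17^128 ≡ 8216, 17^256 ≡ 2101, 17^512 ≡ 1576, 17^1024 ≡ 4301, 17^2048 ≡ 7601.
2101 = 2048 + 32 + 16 + 4 + 1, so 17^2101 ≡ 7601·961·3331·7876·17 ≡ 6092 (mod 8405).
x_0 = 6092.
x_1 = 6092^2 mod 8405 = 4389.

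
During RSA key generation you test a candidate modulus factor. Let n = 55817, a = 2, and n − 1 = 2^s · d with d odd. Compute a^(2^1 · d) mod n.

n − 1 = 55816 = 2^3 · 6977, so s = 3 and d = 6977.
Repeated squaring mod 55817: 2^1 ≡ 2, 2^2 ≡ 4, 2^4 ≡ 16, 2^8 ≡ 256, 2^16 ≡ 9719, 2^32 ≡ 16597, 2^64 ≡ 3514, 2^128 ≡ 12639, 2^256 ≡ 51884, 2^512 ≡ 7180, 2^1024 ≡ 33309, 2^2048 ≡ 14972, 2^4096 ≡ 55529.
6977 = 4096 + 2048 + 512 + 256 + 64 + 1, so 2^6977 ≡ 55529·14972·7180·51884·3514·2 ≡ 45647 (mod 55817).
x_0 = 45647.
x_1 = 45647^2 mod 55817 = 55816.

55816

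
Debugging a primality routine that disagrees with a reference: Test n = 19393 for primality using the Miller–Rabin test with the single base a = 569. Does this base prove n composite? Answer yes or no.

n − 1 = 19392 = 2^6 · 303, so s = 6 and d = 303.
x_0 = 569^303 mod 19393 = 17628.
x_0 is neither 1 nor 19392, so continue squaring.
x_1 = 17628^2 mod 19393 = 12345.
x_2 = 12345^2 mod 19393 = 8831.
x_3 = 8831^2 mod 19393 = 7308.
x_4 = 7308^2 mod 19393 = 17935.
x_5 = 17935^2 mod 19393 = 11927.
Reached i = s−1 = 5 without hitting −1: 569 is a Miller–Rabin witness and 19393 is composite.

yes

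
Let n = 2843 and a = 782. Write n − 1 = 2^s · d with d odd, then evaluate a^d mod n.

n − 1 = 2842 = 2^1 · 1421, so s = 1 and d = 1421.
782^1421 mod 2843 = 2842.

2842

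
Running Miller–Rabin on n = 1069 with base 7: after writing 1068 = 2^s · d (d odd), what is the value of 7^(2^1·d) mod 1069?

n − 1 = 1068 = 2^2 · 267, so s = 2 and d = 267.
x_0 = 7^267 mod 1069 = 820.
x_1 = 820^2 mod 1069 = 1068.

1068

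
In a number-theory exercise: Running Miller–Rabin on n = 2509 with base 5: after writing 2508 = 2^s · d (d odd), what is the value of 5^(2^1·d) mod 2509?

2131

n − 1 = 2508 = 2^2 · 627, so s = 2 and d = 627.
x_0 = 5^627 mod 2509 = 1841.
x_1 = 1841^2 mod 2509 = 2131.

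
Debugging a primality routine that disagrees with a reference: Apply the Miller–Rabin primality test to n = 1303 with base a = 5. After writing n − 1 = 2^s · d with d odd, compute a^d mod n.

1302

n − 1 = 1302 = 2^1 · 651, so s = 1 and d = 651.
Repeated squaring mod 1303: 5^1 ≡ 5, 5^2 ≡ 25, 5^4 ≡ 625, 5^8 ≡ 1028, 5^16 ≡ 51, 5^32 ≡ 1298, 5^64 ≡ 25, 5^128 ≡ 625, 5^256 ≡ 1028, 5^512 ≡ 51.
651 = 512 + 128 + 8 + 2 + 1, so 5^651 ≡ 51·625·1028·25·5 ≡ 1302 (mod 1303).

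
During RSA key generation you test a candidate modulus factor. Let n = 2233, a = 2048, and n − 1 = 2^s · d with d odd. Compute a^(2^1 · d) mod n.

267

n − 1 = 2232 = 2^3 · 279, so s = 3 and d = 279.
Repeated squaring mod 2233: 2048^1 ≡ 2048, 2048^2 ≡ 730, 2048^4 ≡ 1446, 2048^8 ≡ 828, 2048^16 ≡ 53, 2048^32 ≡ 576, 2048^64 ≡ 1292, 2048^128 ≡ 1213, 2048^256 ≡ 2055.
279 = 256 + 16 + 4 + 2 + 1, so 2048^279 ≡ 2055·53·1446·730·2048 ≡ 50 (mod 2233).
x_0 = 50.
x_1 = 50^2 mod 2233 = 267.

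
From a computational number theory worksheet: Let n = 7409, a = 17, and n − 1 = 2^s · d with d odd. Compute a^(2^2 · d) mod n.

n − 1 = 7408 = 2^4 · 463, so s = 4 and d = 463.
By repeated squaring, 17^463 ≡ 7195 (mod 7409).
x_0 = 7195.
x_1 = 7195^2 mod 7409 = 1342.
x_2 = 1342^2 mod 7409 = 577.

577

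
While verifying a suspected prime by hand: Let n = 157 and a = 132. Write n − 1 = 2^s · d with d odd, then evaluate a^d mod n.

1

n − 1 = 156 = 2^2 · 39, so s = 2 and d = 39.
132^39 mod 157 = 1.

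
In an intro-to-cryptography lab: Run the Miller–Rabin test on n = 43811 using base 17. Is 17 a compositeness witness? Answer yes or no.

n − 1 = 43810 = 2^1 · 21905, so s = 1 and d = 21905.
x_0 = 17^21905 mod 43811 = 21555.
x_0 ∉ {1, 43810} and s = 1, so 17 is a Miller–Rabin witness and 43811 is composite.

yes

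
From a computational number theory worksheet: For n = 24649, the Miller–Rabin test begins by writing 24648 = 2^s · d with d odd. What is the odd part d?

Halving: 24648 → 12324 → 6162 → 3081; 3081 is odd.
So 24648 = 2^3 · 3081.

3081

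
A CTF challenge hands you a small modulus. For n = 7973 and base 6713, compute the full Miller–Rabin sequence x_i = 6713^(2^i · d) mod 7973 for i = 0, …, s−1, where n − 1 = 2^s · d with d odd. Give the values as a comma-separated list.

7427, 3115

n − 1 = 7972 = 2^2 · 1993, so s = 2 and d = 1993.
x_0 = 6713^1993 mod 7973 = 7427.
x_1 = 7427^2 mod 7973 = 3115.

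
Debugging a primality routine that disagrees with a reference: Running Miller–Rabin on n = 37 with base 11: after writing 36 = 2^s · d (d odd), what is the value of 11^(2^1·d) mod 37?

1

n − 1 = 36 = 2^2 · 9, so s = 2 and d = 9.
Repeated squaring mod 37: 11^1 ≡ 11, 11^2 ≡ 10, 11^4 ≡ 26, 11^8 ≡ 10.
9 = 8 + 1, so 11^9 ≡ 10·11 ≡ 36 (mod 37).
x_0 = 36.
x_1 = 36^2 mod 37 = 1.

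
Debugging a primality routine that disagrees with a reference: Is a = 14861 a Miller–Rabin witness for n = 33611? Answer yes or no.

n − 1 = 33610 = 2^1 · 16805, so s = 1 and d = 16805.
Repeated squaring mod 33611: 14861^1 ≡ 14861, 14861^2 ≡ 25051, 14861^4 ≡ 1620, 14861^8 ≡ 2742, 14861^16 ≡ 23311, 14861^32 ≡ 13684, 14861^64 ≡ 4975, 14861^128 ≡ 12929, 14861^256 ≡ 11538, 14861^512 ≡ 25884, 14861^1024 ≡ 13393, 14861^2048 ≡ 24153, 14861^4096 ≡ 14893, 14861^8192 ≡ 2460, 14861^16384 ≡ 1620.
16805 = 16384 + 256 + 128 + 32 + 4 + 1, so 14861^16805 ≡ 1620·11538·12929·13684·1620·14861 ≡ 21727 (mod 33611).
x_0 = 14861^16805 mod 33611 = 21727.
x_0 ∉ {1, 33610} and s = 1, so 14861 is a Miller–Rabin witness and 33611 is composite.

yes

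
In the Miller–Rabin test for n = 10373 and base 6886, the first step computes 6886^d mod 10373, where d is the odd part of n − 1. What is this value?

n − 1 = 10372 = 2^2 · 2593, so s = 2 and d = 2593.
By repeated squaring, 6886^2593 ≡ 10340 (mod 10373).

10340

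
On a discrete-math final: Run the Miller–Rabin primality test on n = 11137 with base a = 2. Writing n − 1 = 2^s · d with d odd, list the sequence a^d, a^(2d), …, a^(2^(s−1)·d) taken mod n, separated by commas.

911, 5783, 9815, 10312, 1268, 4096, 4894

n − 1 = 11136 = 2^7 · 87, so s = 7 and d = 87.
x_0 = 2^87 mod 11137 = 911.
x_1 = 911^2 mod 11137 = 5783.
x_2 = 5783^2 mod 11137 = 9815.
x_3 = 9815^2 mod 11137 = 10312.
x_4 = 10312^2 mod 11137 = 1268.
x_5 = 1268^2 mod 11137 = 4096.
x_6 = 4096^2 mod 11137 = 4894.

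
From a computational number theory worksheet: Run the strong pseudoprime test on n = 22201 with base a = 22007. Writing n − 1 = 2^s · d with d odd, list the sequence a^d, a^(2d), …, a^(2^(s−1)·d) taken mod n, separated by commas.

n − 1 = 22200 = 2^3 · 2775, so s = 3 and d = 2775.
x_0 = 22007^2775 mod 22201 = 1938.
x_1 = 1938^2 mod 22201 = 3875.
x_2 = 3875^2 mod 22201 = 7749.

1938, 3875, 7749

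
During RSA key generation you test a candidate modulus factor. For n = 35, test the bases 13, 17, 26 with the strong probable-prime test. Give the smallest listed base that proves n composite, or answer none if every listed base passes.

n − 1 = 34 = 2^1 · 17, so s = 1 and d = 17.
Base 13: x_0 = 13^17 mod 35 = 13. x_0 ∉ {1, 34} and s = 1, so 13 is a Miller–Rabin witness and 35 is composite.
Base 17: x_0 = 17^17 mod 35 = 12. x_0 ∉ {1, 34} and s = 1, so 17 is a Miller–Rabin witness and 35 is composite.
Base 26: x_0 = 26^17 mod 35 = 31. x_0 ∉ {1, 34} and s = 1, so 26 is a Miller–Rabin witness and 35 is composite.
The smallest witness among the given bases is 13.

13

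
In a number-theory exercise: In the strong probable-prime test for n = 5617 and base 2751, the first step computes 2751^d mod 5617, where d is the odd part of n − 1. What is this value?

3530

n − 1 = 5616 = 2^4 · 351, so s = 4 and d = 351.
Repeated squaring mod 5617: 2751^1 ≡ 2751, 2751^2 ≡ 1902, 2751^4 ≡ 256, 2751^8 ≡ 3749, 2751^16 ≡ 1267, 2751^32 ≡ 4444, 2751^64 ≡ 5381, 2751^128 ≡ 5143, 2751^256 ≡ 5613.
351 = 256 + 64 + 16 + 8 + 4 + 2 + 1, so 2751^351 ≡ 5613·5381·1267·3749·256·1902·2751 ≡ 3530 (mod 5617).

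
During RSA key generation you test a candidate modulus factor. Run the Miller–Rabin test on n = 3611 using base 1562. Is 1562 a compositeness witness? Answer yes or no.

yes

n − 1 = 3610 = 2^1 · 1805, so s = 1 and d = 1805.
x_0 = 1562^1805 mod 3611 = 343.
x_0 ∉ {1, 3610} and s = 1, so 1562 is a Miller–Rabin witness and 3611 is composite.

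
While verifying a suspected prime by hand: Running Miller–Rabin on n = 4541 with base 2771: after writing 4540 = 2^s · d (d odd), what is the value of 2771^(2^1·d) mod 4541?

864

n − 1 = 4540 = 2^2 · 1135, so s = 2 and d = 1135.
x_0 = 2771^1135 mod 4541 = 3132.
x_1 = 3132^2 mod 4541 = 864.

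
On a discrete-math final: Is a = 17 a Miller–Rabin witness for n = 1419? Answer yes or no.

yes

n − 1 = 1418 = 2^1 · 709, so s = 1 and d = 709.
Repeated squaring mod 1419: 17^1 ≡ 17, 17^2 ≡ 289, 17^4 ≡ 1219, 17^8 ≡ 268, 17^16 ≡ 874, 17^32 ≡ 454, 17^64 ≡ 361, 17^128 ≡ 1192, 17^256 ≡ 445, 17^512 ≡ 784.
709 = 512 + 128 + 64 + 4 + 1, so 17^709 ≡ 784·1192·361·1219·17 ≡ 530 (mod 1419).
x_0 = 17^709 mod 1419 = 530.
x_0 ∉ {1, 1418} and s = 1, so 17 is a Miller–Rabin witness and 1419 is composite.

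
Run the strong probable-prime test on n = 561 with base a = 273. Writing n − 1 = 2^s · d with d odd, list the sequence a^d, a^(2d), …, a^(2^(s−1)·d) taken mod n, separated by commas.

n − 1 = 560 = 2^4 · 35, so s = 4 and d = 35.
x_0 = 273^35 mod 561 = 375.
x_1 = 375^2 mod 561 = 375.
x_2 = 375^2 mod 561 = 375.
x_3 = 375^2 mod 561 = 375.

375, 375, 375, 375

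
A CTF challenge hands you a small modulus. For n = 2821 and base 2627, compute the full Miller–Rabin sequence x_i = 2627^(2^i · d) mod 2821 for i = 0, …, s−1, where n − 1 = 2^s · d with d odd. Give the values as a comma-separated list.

n − 1 = 2820 = 2^2 · 705, so s = 2 and d = 705.
x_0 = 2627^705 mod 2821 = 92.
x_1 = 92^2 mod 2821 = 1.

92, 1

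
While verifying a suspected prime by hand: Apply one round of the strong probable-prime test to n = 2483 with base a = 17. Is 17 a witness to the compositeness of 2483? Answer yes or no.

n − 1 = 2482 = 2^1 · 1241, so s = 1 and d = 1241.
By repeated squaring, 17^1241 ≡ 517 (mod 2483).
x_0 = 17^1241 mod 2483 = 517.
x_0 ∉ {1, 2482} and s = 1, so 17 is a Miller–Rabin witness and 2483 is composite.

yes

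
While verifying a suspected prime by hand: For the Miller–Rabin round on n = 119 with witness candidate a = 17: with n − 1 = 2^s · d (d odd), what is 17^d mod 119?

68

n − 1 = 118 = 2^1 · 59, so s = 1 and d = 59.
Repeated squaring mod 119: 17^1 ≡ 17, 17^2 ≡ 51, 17^4 ≡ 102, 17^8 ≡ 51, 17^16 ≡ 102, 17^32 ≡ 51.
59 = 32 + 16 + 8 + 2 + 1, so 17^59 ≡ 51·102·51·51·17 ≡ 68 (mod 119).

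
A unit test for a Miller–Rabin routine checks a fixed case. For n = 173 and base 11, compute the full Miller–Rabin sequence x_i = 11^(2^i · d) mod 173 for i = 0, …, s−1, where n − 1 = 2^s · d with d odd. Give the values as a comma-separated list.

n − 1 = 172 = 2^2 · 43, so s = 2 and d = 43.
x_0 = 11^43 mod 173 = 93.
x_1 = 93^2 mod 173 = 172.

93, 172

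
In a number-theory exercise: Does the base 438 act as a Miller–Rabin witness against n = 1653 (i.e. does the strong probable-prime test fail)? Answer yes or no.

n − 1 = 1652 = 2^2 · 413, so s = 2 and d = 413.
Repeated squaring mod 1653: 438^1 ≡ 438, 438^2 ≡ 96, 438^4 ≡ 951, 438^8 ≡ 210, 438^16 ≡ 1122, 438^32 ≡ 951, 438^64 ≡ 210, 438^128 ≡ 1122, 438^256 ≡ 951.
413 = 256 + 128 + 16 + 8 + 4 + 1, so 438^413 ≡ 951·1122·1122·210·951·438 ≡ 1293 (mod 1653).
x_0 = 438^413 mod 1653 = 1293.
x_0 is neither 1 nor 1652, so continue squaring.
x_1 = 1293^2 mod 1653 = 666.
Reached i = s−1 = 1 without hitting −1: 438 is a Miller–Rabin witness and 1653 is composite.

yes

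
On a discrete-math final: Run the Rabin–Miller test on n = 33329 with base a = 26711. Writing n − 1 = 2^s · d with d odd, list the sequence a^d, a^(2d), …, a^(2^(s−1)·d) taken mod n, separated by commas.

n − 1 = 33328 = 2^4 · 2083, so s = 4 and d = 2083.
x_0 = 26711^2083 mod 33329 = 24426.
x_1 = 24426^2 mod 33329 = 7047.
x_2 = 7047^2 mod 33329 = 33328.
x_3 = 33328^2 mod 33329 = 1.

24426, 7047, 33328, 1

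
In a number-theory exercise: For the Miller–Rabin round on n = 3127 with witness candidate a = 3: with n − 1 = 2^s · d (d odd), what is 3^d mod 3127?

2041

n − 1 = 3126 = 2^1 · 1563, so s = 1 and d = 1563.
Repeated squaring mod 3127: 3^1 ≡ 3, 3^2 ≡ 9, 3^4 ≡ 81, 3^8 ≡ 307, 3^16 ≡ 439, 3^32 ≡ 1974, 3^64 ≡ 434, 3^128 ≡ 736, 3^256 ≡ 725, 3^512 ≡ 289, 3^1024 ≡ 2219.
1563 = 1024 + 512 + 16 + 8 + 2 + 1, so 3^1563 ≡ 2219·289·439·307·9·3 ≡ 2041 (mod 3127).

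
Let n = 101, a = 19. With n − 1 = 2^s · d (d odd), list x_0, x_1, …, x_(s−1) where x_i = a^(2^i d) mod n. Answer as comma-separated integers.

n − 1 = 100 = 2^2 · 25, so s = 2 and d = 25.
x_0 = 19^25 mod 101 = 1.
x_1 = 1^2 mod 101 = 1.

1, 1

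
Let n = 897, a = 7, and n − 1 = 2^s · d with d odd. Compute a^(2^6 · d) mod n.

334

n − 1 = 896 = 2^7 · 7, so s = 7 and d = 7.
Repeated squaring mod 897: 7^1 ≡ 7, 7^2 ≡ 49, 7^4 ≡ 607.
7 = 4 + 2 + 1, so 7^7 ≡ 607·49·7 ≡ 97 (mod 897).
x_0 = 97.
x_1 = 97^2 mod 897 = 439.
x_2 = 439^2 mod 897 = 763.
x_3 = 763^2 mod 897 = 16.
x_4 = 16^2 mod 897 = 256.
x_5 = 256^2 mod 897 = 55.
x_6 = 55^2 mod 897 = 334.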